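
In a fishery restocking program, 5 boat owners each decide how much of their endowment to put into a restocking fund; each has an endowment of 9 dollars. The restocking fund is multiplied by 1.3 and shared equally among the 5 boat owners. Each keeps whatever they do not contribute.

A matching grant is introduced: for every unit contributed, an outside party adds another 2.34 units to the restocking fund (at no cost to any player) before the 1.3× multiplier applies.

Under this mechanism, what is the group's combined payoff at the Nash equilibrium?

With the mechanism, a contributed unit returns 1.3 × 3.34 / 5 = 0.8684 per unit of net cost — still below 1 — so contributing 0 remains dominant for every player.
At the Nash equilibrium no one contributes; group total payoff = 5 × 9 = 45.

45.00 dollars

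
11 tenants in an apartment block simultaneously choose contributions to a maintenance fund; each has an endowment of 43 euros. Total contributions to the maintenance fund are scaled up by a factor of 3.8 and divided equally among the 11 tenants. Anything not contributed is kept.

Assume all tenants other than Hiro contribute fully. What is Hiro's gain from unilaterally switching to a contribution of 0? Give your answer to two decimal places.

28.15 euros

Switching from a contribution of 43 to 0 lets Hiro keep an extra 43 euros, but lowers the maintenance fund by 43, which costs Hiro their own share of that drop: 3.8/11 × 43 = 14.85.
Net gain = 43 − 14.85 = 28.15. The private return per contributed unit (0.3455) is below 1, so free-riding is indeed the best response regardless of what the others do.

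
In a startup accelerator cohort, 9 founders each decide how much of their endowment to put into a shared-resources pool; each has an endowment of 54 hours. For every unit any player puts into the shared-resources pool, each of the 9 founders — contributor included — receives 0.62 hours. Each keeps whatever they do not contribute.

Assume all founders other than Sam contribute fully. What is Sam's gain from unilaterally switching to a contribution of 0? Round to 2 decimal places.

20.52 hours

Switching from a contribution of 54 to 0 lets Sam keep an extra 54 hours, but lowers the shared-resources pool by 54, which costs Sam their own share of that drop: 0.62 × 54 = 33.48.
Net gain = 54 − 33.48 = 20.52. The private return per contributed unit (0.62) is below 1, so free-riding is indeed the best response regardless of what the others do.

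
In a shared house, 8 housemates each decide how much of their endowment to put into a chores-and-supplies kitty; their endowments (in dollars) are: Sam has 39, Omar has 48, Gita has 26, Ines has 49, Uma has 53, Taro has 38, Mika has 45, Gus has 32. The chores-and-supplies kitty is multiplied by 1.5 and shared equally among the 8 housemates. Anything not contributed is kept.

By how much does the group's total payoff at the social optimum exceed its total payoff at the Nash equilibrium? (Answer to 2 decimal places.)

165.00 dollars

The private return per contributed unit is 1.5/8 = 0.1875 < 1 for every player regardless of endowment, so the Nash equilibrium is zero contribution and the group total is Σ E_j = 39 + 48 + 26 + 49 + 53 + 38 + 45 + 32 = 330.
Each contributed unit returns 1.500 to the group, so the social optimum is full contribution by everyone: group total = 1.500 × 330 = 495.00.
Efficiency loss = (1.500 − 1) × 330 = 165.00.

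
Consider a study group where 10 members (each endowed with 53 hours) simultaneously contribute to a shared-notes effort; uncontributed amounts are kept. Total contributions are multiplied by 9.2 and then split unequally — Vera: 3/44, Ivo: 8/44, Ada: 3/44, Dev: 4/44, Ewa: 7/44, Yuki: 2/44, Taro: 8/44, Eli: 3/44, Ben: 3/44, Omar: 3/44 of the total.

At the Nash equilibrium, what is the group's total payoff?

1833.80 hours

A player with share s gets back 9.2·s per unit contributed, so full contribution is dominant for anyone with s > 1/9.2 = 0.1087 and zero contribution is dominant for anyone below.
Ivo, Ewa and Taro are above the threshold, contributing 53 each; the remaining 7 contribute 0. Total contributed: 159.
The shared-notes effort pays out 9.2 × 159 = 1462.80 in total (split across the unequal shares, but the aggregate is all that matters for the group sum).
The 7 free-riders keep 53 each, adding 371. Group total = 371 + 1462.80 = 1833.80.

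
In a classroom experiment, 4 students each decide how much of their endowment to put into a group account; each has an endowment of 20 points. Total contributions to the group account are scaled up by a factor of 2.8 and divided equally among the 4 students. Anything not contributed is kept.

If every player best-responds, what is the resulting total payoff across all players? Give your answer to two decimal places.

Each contributed unit returns 2.8/4 = 0.7000 to its contributor — below 1 — so contributing 0 is dominant for every player. At the Nash equilibrium everyone keeps their 20, and the group total is 4 × 20 = 80.

80.00 points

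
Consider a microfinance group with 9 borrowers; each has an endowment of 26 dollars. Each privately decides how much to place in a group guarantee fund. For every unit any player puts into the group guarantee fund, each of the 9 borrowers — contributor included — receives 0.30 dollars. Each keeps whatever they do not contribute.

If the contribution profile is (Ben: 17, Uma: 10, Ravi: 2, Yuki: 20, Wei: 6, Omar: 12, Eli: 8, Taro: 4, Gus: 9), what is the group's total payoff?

Total contributed: 17 + 10 + 2 + 20 + 6 + 12 + 8 + 4 + 9 = 88; total kept: 9 × 26 − 88 = 146.
The group guarantee fund pays out 0.30 × 9 × 88 = 237.60 in aggregate.
Group total = 146 + 237.60 = 383.60.

383.60 dollars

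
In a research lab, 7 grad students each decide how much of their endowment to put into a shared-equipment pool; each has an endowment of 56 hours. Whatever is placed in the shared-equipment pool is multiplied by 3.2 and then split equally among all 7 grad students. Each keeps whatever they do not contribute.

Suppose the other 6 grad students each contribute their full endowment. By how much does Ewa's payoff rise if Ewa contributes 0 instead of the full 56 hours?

Switching from a contribution of 56 to 0 lets Ewa keep an extra 56 hours, but lowers the shared-equipment pool by 56, which costs Ewa their own share of that drop: 3.2/7 × 56 = 25.60.
Net gain = 56 − 25.60 = 30.40. The private return per contributed unit (0.4571) is below 1, so free-riding is indeed the best response regardless of what the others do.

30.40 hours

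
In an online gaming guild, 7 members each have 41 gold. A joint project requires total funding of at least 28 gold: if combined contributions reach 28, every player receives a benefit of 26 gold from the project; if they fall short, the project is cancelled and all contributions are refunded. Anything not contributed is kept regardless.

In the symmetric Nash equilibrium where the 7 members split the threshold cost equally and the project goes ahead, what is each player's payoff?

Equal share of the threshold: 28/7 = 4.
At this profile no one gains by cutting their contribution: any cut drops the total below 28, the project is cancelled, contributions are refunded, and the deviator ends with 41, which is less than 41 − 4 + 26 = 63. Contributing more than 4 just wastes the excess. So contributing exactly 4 is a best response.
Each player's payoff: 41 − 4 + 26 = 63.

63 gold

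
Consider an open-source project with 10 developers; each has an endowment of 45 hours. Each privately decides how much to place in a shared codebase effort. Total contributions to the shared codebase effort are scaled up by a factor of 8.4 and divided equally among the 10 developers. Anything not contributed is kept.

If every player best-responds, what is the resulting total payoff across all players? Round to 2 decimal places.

Each contributed unit returns 8.4/10 = 0.8400 to its contributor — below 1 — so contributing 0 is dominant for every player. At the Nash equilibrium everyone keeps their 45, and the group total is 10 × 45 = 450.

450.00 hours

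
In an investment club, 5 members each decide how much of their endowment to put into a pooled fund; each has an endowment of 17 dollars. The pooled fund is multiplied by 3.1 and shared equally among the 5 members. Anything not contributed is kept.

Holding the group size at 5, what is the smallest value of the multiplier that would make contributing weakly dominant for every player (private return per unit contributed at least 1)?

A contributed unit returns (multiplier)/5 to its contributor.
This reaches 1 exactly when the multiplier is 5.

5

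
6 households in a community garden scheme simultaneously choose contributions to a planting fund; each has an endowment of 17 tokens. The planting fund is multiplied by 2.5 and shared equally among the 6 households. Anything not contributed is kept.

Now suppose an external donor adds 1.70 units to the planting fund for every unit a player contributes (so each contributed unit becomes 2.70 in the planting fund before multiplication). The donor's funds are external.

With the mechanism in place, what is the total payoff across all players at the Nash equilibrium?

688.50 tokens

With the mechanism, a contributed unit returns 2.5 × 2.70 / 6 = 1.1250 per unit of net cost to the contributor — now above 1 — so contributing fully is weakly dominant for every player.
So the Nash equilibrium is full contribution by all 6; the group earns 2.5 × 2.70 × 102 = 688.50.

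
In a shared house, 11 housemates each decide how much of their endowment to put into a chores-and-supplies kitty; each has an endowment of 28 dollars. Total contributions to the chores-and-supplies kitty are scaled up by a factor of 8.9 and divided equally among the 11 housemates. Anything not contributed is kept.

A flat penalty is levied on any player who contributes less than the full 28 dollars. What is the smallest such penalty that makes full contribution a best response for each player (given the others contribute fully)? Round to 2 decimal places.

Given the others contribute fully, the best deviation is to contribute 0 (any partial contribution still incurs the fine and gives up units whose private return 0.8091 is below 1).
Deviating from 28 to 0 saves 28 dollars but forfeits the deviator's share of the drop in the chores-and-supplies kitty: 8.9/11 × 28 = 22.65.
So the deviation gain is 28 − 22.65 = 5.35, and the fine must be at least 5.35 dollars to wipe it out.

5.35 dollars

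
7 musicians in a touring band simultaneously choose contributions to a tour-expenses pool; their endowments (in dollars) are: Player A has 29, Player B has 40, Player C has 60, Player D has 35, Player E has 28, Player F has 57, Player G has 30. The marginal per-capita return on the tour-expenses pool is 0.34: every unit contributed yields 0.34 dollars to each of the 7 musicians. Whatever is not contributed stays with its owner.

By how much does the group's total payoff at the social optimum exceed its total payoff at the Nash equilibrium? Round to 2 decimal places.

385.02 dollars

The private return per contributed unit is 0.34 < 1 for everyone, so the Nash equilibrium is zero contribution and the group total is Σ E_j = 29 + 40 + 60 + 35 + 28 + 57 + 30 = 279.
Each contributed unit returns 2.380 to the group, so the social optimum is full contribution by everyone: group total = 2.380 × 279 = 664.02.
Efficiency loss = (2.380 − 1) × 279 = 385.02.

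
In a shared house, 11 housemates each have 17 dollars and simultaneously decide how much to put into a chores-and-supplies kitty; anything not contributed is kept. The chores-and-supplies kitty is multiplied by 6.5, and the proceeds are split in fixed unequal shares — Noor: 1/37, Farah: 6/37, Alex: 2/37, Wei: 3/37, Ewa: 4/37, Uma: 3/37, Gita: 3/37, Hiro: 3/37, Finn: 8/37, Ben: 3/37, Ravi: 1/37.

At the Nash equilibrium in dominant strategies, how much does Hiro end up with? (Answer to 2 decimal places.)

For player j, contributing a unit is worthwhile iff 6.5 × (j's share) ≥ 1, i.e. iff j's share is at least 0.1538.
Farah and Finn are above the threshold, contributing 17 each; the remaining 9 contribute 0. Total contributed: 34.
Hiro keeps 17 and receives 6.5 × 34 × 3/37 = 17.92 from the chores-and-supplies kitty, for a payoff of 34.92.

34.92 dollars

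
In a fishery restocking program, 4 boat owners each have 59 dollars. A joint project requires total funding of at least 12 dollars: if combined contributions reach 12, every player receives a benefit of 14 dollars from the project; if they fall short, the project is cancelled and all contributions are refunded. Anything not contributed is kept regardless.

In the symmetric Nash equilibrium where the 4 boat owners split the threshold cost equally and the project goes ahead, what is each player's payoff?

70 dollars

Equal share of the threshold: 12/4 = 3.
At this profile no one gains by cutting their contribution: any cut drops the total below 12, the project is cancelled, contributions are refunded, and the deviator ends with 59, which is less than 59 − 3 + 14 = 70. Contributing more than 3 just wastes the excess. So contributing exactly 3 is a best response.
Each player's payoff: 59 − 3 + 14 = 70.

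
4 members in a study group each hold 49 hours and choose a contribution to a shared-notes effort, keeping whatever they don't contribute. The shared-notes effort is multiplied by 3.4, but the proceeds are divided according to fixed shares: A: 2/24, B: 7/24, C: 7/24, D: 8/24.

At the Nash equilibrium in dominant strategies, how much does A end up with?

For player j, contributing a unit is worthwhile iff 3.4 × (j's share) ≥ 1, i.e. iff j's share is at least 0.2941.
D alone (share 8/24) is above the threshold, contributing 49; the remaining 3 contribute 0. Total contributed: 49.
A keeps 49 and receives 3.4 × 49 × 2/24 = 13.88 from the shared-notes effort, for a payoff of 62.88.

62.88 hours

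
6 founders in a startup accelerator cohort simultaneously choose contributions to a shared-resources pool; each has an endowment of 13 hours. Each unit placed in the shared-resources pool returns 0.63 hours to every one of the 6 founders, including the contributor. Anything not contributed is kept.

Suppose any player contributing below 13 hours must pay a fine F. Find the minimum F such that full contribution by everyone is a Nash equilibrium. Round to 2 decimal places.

Given the others contribute fully, the best deviation is to contribute 0 (any partial contribution still incurs the fine and gives up units whose private return 0.63 is below 1).
Deviating from 13 to 0 saves 13 hours but forfeits the deviator's share of the drop in the shared-resources pool: 0.63 × 13 = 8.19.
So the deviation gain is 13 − 8.19 = 4.81, and the fine must be at least 4.81 hours to wipe it out.

4.81 hours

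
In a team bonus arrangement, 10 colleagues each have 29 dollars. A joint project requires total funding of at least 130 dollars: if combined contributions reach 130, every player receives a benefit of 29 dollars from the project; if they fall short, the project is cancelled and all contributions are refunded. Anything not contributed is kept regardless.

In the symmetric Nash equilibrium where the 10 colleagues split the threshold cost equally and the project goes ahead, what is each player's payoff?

Equal share of the threshold: 130/10 = 13.
At this profile no one gains by cutting their contribution: any cut drops the total below 130, the project is cancelled, contributions are refunded, and the deviator ends with 29, which is less than 29 − 13 + 29 = 45. Contributing more than 13 just wastes the excess. So contributing exactly 13 is a best response.
Each player's payoff: 29 − 13 + 29 = 45.

45 dollars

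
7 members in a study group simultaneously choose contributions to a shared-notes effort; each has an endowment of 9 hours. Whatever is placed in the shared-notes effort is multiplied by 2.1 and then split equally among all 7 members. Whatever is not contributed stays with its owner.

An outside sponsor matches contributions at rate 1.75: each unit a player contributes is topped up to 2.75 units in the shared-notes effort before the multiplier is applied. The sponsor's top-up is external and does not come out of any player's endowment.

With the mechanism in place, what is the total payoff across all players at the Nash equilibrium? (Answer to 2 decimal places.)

63.00 hours

Even with the mechanism, each unit contributed returns only 2.1 × 2.75 / 7 = 0.8250 per unit of net cost, so contributing nothing is still dominant.
At the Nash equilibrium no one contributes; group total payoff = 7 × 9 = 63.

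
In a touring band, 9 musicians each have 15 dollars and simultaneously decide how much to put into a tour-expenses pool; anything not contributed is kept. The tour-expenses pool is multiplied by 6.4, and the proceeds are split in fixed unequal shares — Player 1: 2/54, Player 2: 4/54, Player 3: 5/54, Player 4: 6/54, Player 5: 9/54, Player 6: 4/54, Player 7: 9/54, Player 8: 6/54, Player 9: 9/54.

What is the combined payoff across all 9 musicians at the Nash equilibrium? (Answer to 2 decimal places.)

For player j, contributing a unit is worthwhile iff 6.4 × (j's share) ≥ 1, i.e. iff j's share is at least 0.1563.
The shares above 0.1563 belong to Player 5, Player 7 and Player 9, contributing 15 each; the remaining 6 contribute 0. Total contributed: 45.
The tour-expenses pool pays out 6.4 × 45 = 288.00 in total (split across the unequal shares, but the aggregate is all that matters for the group sum).
The 6 free-riders keep 15 each, adding 90. Group total = 90 + 288.00 = 378.00.

378.00 dollars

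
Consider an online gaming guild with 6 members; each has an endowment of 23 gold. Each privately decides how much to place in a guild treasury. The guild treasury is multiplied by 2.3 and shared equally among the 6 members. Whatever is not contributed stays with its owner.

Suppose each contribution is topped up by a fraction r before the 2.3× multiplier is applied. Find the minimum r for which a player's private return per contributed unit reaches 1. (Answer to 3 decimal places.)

1.609

With matching at rate r, one contributed unit becomes (1 + r) in the guild treasury and returns 2.3 × (1 + r) / 6 to the contributor.
Setting this equal to 1: 1 + r = 6/2.3 = 2.6087.
So the minimum matching rate is r = 2.6087 − 1 = 1.609.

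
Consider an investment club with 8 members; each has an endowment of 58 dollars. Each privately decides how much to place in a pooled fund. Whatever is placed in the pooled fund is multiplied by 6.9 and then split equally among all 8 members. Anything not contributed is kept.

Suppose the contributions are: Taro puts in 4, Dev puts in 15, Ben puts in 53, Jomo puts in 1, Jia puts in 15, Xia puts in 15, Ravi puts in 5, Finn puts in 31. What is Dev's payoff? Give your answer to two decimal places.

Total contributed: 4 + 15 + 53 + 1 + 15 + 15 + 5 + 31 = 139.
Each receives 6.9 × 139 / 8 = 119.89 from the pooled fund.
Dev keeps 58 − 15 = 43, so Dev's payoff is 43 + 119.89 = 162.89.

162.89 dollars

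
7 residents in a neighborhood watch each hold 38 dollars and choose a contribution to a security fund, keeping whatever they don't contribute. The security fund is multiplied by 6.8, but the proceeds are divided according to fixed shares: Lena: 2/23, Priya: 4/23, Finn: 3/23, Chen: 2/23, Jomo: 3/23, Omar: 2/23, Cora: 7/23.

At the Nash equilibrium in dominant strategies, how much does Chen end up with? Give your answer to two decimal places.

82.94 dollars

For player j, contributing a unit is worthwhile iff 6.8 × (j's share) ≥ 1, i.e. iff j's share is at least 0.1471.
The shares above 0.1471 belong to Priya and Cora, contributing 38 each; the remaining 5 contribute 0. Total contributed: 76.
Chen keeps 38 and receives 6.8 × 76 × 2/23 = 44.94 from the security fund, for a payoff of 82.94.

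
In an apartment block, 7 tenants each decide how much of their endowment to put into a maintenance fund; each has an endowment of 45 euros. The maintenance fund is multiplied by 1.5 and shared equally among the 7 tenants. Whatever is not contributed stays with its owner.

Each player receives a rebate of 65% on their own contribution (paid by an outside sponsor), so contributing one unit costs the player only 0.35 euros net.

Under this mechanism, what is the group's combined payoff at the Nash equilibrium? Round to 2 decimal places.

315.00 euros

Even with the mechanism, each unit contributed returns only (1.5/7) / 0.35 = 0.6122 per unit of net cost, so contributing nothing is still dominant.
Everyone keeps their endowment and the group total is 7 × 45 = 315.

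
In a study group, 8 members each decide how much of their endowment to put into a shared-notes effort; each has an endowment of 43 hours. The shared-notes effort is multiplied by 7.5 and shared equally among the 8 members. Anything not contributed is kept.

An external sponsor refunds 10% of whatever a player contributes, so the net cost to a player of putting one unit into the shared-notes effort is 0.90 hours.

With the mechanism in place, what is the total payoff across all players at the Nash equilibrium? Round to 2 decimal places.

With the mechanism, a contributed unit returns (7.5/8) / 0.90 = 1.0417 per unit of net cost to the contributor — now above 1 — so contributing fully is weakly dominant for every player.
So the Nash equilibrium is full contribution by all 8; the group earns 8 × (43 × 0.10 + 7.5 × 43) = 2614.40.

2614.40 hours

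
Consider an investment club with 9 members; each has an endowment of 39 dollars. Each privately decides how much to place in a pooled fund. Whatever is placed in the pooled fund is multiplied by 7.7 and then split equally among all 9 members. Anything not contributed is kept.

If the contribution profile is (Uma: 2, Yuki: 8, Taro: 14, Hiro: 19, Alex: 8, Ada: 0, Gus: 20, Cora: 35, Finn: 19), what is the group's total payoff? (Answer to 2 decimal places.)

1188.50 dollars

Total contributed: 2 + 8 + 14 + 19 + 8 + 0 + 20 + 35 + 19 = 125; total kept: 9 × 39 − 125 = 226.
The pooled fund pays out 7.7 × 125 = 962.50 in aggregate.
Group total = 226 + 962.50 = 1188.50.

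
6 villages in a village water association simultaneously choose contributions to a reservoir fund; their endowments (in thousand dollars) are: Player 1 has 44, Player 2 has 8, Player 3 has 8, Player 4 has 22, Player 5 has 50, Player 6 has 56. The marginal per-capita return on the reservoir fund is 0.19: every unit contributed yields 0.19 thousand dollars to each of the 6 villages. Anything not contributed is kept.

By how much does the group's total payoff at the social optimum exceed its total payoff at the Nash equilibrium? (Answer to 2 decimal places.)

The private return per contributed unit is 0.19 < 1 for everyone, so the Nash equilibrium is zero contribution and the group total is Σ E_j = 44 + 8 + 8 + 22 + 50 + 56 = 188.
Each contributed unit returns 1.140 to the group, so the social optimum is full contribution by everyone: group total = 1.140 × 188 = 214.32.
Efficiency loss = (1.140 − 1) × 188 = 26.32.

26.32 thousand dollars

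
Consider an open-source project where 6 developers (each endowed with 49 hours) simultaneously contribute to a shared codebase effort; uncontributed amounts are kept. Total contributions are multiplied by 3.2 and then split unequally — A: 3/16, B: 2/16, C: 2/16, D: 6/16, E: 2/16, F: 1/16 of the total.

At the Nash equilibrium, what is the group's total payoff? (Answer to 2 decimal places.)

401.80 hours

A player with share s gets back 3.2·s per unit contributed, so full contribution is dominant for anyone with s > 1/3.2 = 0.3125 and zero contribution is dominant for anyone below.
D alone (share 6/16) is above the threshold, contributing 49; the remaining 5 contribute 0. Total contributed: 49.
The shared codebase effort pays out 3.2 × 49 = 156.80 in total (split across the unequal shares, but the aggregate is all that matters for the group sum).
The 5 free-riders keep 49 each, adding 245. Group total = 245 + 156.80 = 401.80.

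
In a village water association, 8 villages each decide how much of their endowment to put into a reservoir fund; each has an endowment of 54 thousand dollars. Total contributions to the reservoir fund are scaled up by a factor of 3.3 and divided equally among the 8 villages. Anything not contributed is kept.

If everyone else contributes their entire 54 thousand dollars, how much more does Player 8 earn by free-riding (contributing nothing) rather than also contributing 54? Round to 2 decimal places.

31.73 thousand dollars

Switching from a contribution of 54 to 0 lets Player 8 keep an extra 54 thousand dollars, but lowers the reservoir fund by 54, which costs Player 8 their own share of that drop: 3.3/8 × 54 = 22.27.
Net gain = 54 − 22.27 = 31.73. The private return per contributed unit (0.4125) is below 1, so free-riding is indeed the best response regardless of what the others do.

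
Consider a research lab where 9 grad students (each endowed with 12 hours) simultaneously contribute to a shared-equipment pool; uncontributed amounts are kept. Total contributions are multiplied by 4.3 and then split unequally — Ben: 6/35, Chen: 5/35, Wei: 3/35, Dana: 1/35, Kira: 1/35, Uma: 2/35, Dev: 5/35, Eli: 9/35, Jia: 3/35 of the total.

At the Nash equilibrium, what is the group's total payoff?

147.60 hours

Player j's private return per contributed unit is 4.3 × (j's share). Contributing is weakly dominant for j when that share is at least 1/4.3 = 0.2326, and contributing 0 is dominant otherwise.
Eli alone (share 9/35) is above the threshold, contributing 12; the remaining 8 contribute 0. Total contributed: 12.
The shared-equipment pool pays out 4.3 × 12 = 51.60 in total (split across the unequal shares, but the aggregate is all that matters for the group sum).
The 8 free-riders keep 12 each, adding 96. Group total = 96 + 51.60 = 147.60.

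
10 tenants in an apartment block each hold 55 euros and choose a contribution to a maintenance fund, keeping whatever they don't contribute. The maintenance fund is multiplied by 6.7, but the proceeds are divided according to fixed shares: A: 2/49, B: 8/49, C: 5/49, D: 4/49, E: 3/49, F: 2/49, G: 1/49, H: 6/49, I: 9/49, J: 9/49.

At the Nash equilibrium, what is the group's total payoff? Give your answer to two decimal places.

1490.50 euros

A player with share s gets back 6.7·s per unit contributed, so full contribution is dominant for anyone with s > 1/6.7 = 0.1493 and zero contribution is dominant for anyone below.
The shares above 0.1493 belong to B, I and J, contributing 55 each; the remaining 7 contribute 0. Total contributed: 165.
The maintenance fund pays out 6.7 × 165 = 1105.50 in total (split across the unequal shares, but the aggregate is all that matters for the group sum).
The 7 free-riders keep 55 each, adding 385. Group total = 385 + 1105.50 = 1490.50.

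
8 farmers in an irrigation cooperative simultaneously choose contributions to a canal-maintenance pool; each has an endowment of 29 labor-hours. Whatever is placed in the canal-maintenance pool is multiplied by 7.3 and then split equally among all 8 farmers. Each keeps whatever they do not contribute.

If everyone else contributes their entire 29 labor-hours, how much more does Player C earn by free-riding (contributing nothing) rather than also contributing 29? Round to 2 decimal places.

Switching from a contribution of 29 to 0 lets Player C keep an extra 29 labor-hours, but lowers the canal-maintenance pool by 29, which costs Player C their own share of that drop: 7.3/8 × 29 = 26.46.
Net gain = 29 − 26.46 = 2.54. The private return per contributed unit (0.9125) is below 1, so free-riding is indeed the best response regardless of what the others do.

2.54 labor-hours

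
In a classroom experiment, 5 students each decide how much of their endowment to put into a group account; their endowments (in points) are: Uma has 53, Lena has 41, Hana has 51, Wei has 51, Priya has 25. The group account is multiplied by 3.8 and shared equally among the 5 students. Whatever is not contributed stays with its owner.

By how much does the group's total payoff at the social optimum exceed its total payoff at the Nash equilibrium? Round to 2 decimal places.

618.80 points

The private return per contributed unit is 3.8/5 = 0.7600 < 1 for every player regardless of endowment, so the Nash equilibrium is zero contribution and the group total is Σ E_j = 53 + 41 + 51 + 51 + 25 = 221.
Each contributed unit returns 3.800 to the group, so the social optimum is full contribution by everyone: group total = 3.800 × 221 = 839.80.
Efficiency loss = (3.800 − 1) × 221 = 618.80.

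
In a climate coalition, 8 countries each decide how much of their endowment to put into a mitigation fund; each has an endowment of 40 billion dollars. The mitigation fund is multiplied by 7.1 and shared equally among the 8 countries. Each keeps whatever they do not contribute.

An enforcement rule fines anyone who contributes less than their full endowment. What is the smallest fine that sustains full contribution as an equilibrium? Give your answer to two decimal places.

4.50 billion dollars

Given the others contribute fully, the best deviation is to contribute 0 (any partial contribution still incurs the fine and gives up units whose private return 0.8875 is below 1).
Deviating from 40 to 0 saves 40 billion dollars but forfeits the deviator's share of the drop in the mitigation fund: 7.1/8 × 40 = 35.50.
So the deviation gain is 40 − 35.50 = 4.50, and the fine must be at least 4.50 billion dollars to wipe it out.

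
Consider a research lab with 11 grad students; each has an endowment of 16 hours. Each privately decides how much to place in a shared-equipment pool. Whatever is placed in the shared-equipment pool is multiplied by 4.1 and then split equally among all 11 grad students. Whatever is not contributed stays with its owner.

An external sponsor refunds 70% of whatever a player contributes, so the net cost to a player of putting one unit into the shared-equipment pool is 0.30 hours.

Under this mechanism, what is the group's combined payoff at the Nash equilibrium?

The effective private return per unit is now (4.1/11) / 0.30 = 1.2424 > 1, so every player's dominant strategy flips to full contribution.
So the Nash equilibrium is full contribution by all 11; the group earns 11 × (16 × 0.70 + 4.1 × 16) = 844.80.

844.80 hours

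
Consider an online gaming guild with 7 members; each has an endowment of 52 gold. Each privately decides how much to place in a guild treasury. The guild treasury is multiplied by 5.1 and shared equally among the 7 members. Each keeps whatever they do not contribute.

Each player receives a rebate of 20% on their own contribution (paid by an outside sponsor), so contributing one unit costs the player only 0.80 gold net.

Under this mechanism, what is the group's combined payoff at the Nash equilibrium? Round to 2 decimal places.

364.00 gold

Even with the mechanism, each unit contributed returns only (5.1/7) / 0.80 = 0.9107 per unit of net cost, so contributing nothing is still dominant.
Everyone keeps their endowment and the group total is 7 × 52 = 364.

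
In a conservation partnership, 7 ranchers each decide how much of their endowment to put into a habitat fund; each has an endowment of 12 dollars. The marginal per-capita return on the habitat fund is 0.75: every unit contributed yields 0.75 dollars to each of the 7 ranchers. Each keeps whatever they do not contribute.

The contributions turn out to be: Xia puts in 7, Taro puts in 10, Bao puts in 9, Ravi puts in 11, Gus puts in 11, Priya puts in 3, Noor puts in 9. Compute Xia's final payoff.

Total contributed: 7 + 10 + 9 + 11 + 11 + 3 + 9 = 60.
Each receives 0.75 × 60 = 45.00 from the habitat fund.
Xia keeps 12 − 7 = 5, so Xia's payoff is 5 + 45.00 = 50.00.

50.00 dollars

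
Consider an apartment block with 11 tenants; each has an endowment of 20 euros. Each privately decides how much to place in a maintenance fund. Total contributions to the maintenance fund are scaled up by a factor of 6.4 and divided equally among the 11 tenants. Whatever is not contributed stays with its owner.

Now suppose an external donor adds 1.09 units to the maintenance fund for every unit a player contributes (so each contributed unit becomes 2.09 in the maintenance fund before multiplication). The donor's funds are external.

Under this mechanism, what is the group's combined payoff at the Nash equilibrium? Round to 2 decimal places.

2942.72 euros

The effective private return per unit is now 6.4 × 2.09 / 11 = 1.2160 > 1, so every player's dominant strategy flips to full contribution.
At the Nash equilibrium everyone contributes 20. Group total payoff = 6.4 × 2.09 × 220 = 2942.72.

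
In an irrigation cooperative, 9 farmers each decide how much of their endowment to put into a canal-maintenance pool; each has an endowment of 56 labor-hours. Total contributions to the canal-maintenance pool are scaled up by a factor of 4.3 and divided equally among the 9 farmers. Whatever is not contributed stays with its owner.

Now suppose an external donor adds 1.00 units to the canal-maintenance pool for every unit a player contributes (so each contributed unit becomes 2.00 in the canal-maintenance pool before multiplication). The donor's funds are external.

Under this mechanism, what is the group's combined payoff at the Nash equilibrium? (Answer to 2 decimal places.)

504.00 labor-hours

The effective private return is 4.3 × 2.00 / 9 = 0.9556, which is still under 1, so the mechanism doesn't change anyone's dominant strategy: zero contribution.
Everyone keeps their endowment and the group total is 9 × 56 = 504.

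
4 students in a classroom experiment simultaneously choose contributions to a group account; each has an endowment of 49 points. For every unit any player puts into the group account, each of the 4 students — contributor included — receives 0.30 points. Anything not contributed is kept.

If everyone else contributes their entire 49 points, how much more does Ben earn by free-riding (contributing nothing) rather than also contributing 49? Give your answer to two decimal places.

Switching from a contribution of 49 to 0 lets Ben keep an extra 49 points, but lowers the group account by 49, which costs Ben their own share of that drop: 0.30 × 49 = 14.70.
Net gain = 49 − 14.70 = 34.30. The private return per contributed unit (0.30) is below 1, so free-riding is indeed the best response regardless of what the others do.

34.30 points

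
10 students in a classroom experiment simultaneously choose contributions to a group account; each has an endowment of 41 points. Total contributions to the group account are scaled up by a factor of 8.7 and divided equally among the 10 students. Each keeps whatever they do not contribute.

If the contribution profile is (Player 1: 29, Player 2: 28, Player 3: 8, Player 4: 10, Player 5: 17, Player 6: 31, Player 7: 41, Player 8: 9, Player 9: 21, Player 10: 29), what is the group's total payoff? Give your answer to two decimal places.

Total contributed: 29 + 28 + 8 + 10 + 17 + 31 + 41 + 9 + 21 + 29 = 223; total kept: 10 × 41 − 223 = 187.
The group account pays out 8.7 × 223 = 1940.10 in aggregate.
Group total = 187 + 1940.10 = 2127.10.

2127.10 points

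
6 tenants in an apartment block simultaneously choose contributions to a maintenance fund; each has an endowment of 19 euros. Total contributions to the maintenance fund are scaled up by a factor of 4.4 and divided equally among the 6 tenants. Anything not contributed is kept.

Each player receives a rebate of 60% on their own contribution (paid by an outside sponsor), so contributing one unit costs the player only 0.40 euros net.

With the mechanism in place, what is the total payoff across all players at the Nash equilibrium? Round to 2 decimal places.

570.00 euros

Under the mechanism each unit contributed yields (4.4/6) / 0.40 = 1.8333 back to its contributor per unit of net cost, which exceeds 1, making full contribution the dominant choice for everyone.
So the Nash equilibrium is full contribution by all 6; the group earns 6 × (19 × 0.60 + 4.4 × 19) = 570.00.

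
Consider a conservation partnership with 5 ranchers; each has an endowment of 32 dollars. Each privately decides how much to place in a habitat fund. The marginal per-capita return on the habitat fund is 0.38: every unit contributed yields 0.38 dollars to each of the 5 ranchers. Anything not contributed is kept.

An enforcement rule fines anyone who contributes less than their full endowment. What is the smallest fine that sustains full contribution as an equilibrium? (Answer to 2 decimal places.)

Given the others contribute fully, the best deviation is to contribute 0 (any partial contribution still incurs the fine and gives up units whose private return 0.38 is below 1).
Deviating from 32 to 0 saves 32 dollars but forfeits the deviator's share of the drop in the habitat fund: 0.38 × 32 = 12.16.
So the deviation gain is 32 − 12.16 = 19.84, and the fine must be at least 19.84 dollars to wipe it out.

19.84 dollars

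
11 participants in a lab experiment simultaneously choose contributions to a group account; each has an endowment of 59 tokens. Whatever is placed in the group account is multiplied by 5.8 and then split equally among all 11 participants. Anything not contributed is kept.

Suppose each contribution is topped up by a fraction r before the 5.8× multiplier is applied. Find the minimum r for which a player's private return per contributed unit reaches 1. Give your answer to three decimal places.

0.897

With matching at rate r, one contributed unit becomes (1 + r) in the group account and returns 5.8 × (1 + r) / 11 to the contributor.
Setting this equal to 1: 1 + r = 11/5.8 = 1.8966.
So the minimum matching rate is r = 1.8966 − 1 = 0.897.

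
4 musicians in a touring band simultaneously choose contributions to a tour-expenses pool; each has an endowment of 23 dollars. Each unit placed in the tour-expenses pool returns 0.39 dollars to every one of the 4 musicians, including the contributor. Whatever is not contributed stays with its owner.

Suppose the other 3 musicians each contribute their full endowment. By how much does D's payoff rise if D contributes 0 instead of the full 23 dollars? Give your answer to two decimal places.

Switching from a contribution of 23 to 0 lets D keep an extra 23 dollars, but lowers the tour-expenses pool by 23, which costs D their own share of that drop: 0.39 × 23 = 8.97.
Net gain = 23 − 8.97 = 14.03. The private return per contributed unit (0.39) is below 1, so free-riding is indeed the best response regardless of what the others do.

14.03 dollars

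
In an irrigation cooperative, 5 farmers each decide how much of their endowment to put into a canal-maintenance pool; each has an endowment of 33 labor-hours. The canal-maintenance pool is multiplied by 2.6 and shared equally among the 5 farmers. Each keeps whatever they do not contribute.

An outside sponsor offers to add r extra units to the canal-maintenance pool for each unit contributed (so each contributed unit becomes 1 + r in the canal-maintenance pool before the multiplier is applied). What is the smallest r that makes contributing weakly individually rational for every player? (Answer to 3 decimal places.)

0.923

With matching at rate r, one contributed unit becomes (1 + r) in the canal-maintenance pool and returns 2.6 × (1 + r) / 5 to the contributor.
Setting this equal to 1: 1 + r = 5/2.6 = 1.9231.
So the minimum matching rate is r = 1.9231 − 1 = 0.923.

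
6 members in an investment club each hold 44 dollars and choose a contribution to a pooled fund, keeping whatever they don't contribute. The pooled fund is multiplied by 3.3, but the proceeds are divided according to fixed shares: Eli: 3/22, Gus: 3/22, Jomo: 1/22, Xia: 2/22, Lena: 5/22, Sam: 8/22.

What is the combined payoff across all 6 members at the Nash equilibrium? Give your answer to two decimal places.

A player with share s gets back 3.3·s per unit contributed, so full contribution is dominant for anyone with s > 1/3.3 = 0.3030 and zero contribution is dominant for anyone below.
Only Sam (8/22) clears that bar, contributing 44; the remaining 5 contribute 0. Total contributed: 44.
The pooled fund pays out 3.3 × 44 = 145.20 in total (split across the unequal shares, but the aggregate is all that matters for the group sum).
The 5 free-riders keep 44 each, adding 220. Group total = 220 + 145.20 = 365.20.

365.20 dollars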